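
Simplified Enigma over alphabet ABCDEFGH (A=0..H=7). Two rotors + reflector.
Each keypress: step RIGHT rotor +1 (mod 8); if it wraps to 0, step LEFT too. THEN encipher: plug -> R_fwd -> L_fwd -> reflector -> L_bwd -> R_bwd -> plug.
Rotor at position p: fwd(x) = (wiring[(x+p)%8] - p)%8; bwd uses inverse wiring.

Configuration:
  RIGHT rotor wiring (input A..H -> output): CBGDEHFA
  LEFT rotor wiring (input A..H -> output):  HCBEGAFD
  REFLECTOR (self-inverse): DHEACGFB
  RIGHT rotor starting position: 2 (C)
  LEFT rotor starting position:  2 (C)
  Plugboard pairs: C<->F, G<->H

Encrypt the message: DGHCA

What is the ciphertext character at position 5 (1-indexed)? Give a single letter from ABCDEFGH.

Char 1 ('D'): step: R->3, L=2; D->plug->D->R->C->L->E->refl->C->L'->B->R'->B->plug->B
Char 2 ('G'): step: R->4, L=2; G->plug->H->R->H->L->A->refl->D->L'->E->R'->D->plug->D
Char 3 ('H'): step: R->5, L=2; H->plug->G->R->G->L->F->refl->G->L'->D->R'->C->plug->F
Char 4 ('C'): step: R->6, L=2; C->plug->F->R->F->L->B->refl->H->L'->A->R'->E->plug->E
Char 5 ('A'): step: R->7, L=2; A->plug->A->R->B->L->C->refl->E->L'->C->R'->C->plug->F

F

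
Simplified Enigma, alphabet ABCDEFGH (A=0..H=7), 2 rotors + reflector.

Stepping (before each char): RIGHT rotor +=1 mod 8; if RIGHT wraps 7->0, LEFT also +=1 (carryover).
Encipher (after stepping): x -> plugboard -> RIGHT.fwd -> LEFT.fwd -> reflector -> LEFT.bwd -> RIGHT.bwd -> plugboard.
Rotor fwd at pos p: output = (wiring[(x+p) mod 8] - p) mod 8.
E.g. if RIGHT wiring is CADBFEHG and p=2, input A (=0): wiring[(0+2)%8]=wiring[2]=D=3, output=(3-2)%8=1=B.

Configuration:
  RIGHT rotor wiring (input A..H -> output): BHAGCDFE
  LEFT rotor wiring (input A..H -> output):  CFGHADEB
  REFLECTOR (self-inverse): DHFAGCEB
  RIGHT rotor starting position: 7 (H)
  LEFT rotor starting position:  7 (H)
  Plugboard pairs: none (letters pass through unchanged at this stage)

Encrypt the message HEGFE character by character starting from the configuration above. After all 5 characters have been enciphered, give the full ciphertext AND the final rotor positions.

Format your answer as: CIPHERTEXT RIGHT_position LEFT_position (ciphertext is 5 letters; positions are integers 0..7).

Char 1 ('H'): step: R->0, L->0 (L advanced); H->plug->H->R->E->L->A->refl->D->L'->F->R'->G->plug->G
Char 2 ('E'): step: R->1, L=0; E->plug->E->R->C->L->G->refl->E->L'->G->R'->A->plug->A
Char 3 ('G'): step: R->2, L=0; G->plug->G->R->H->L->B->refl->H->L'->D->R'->E->plug->E
Char 4 ('F'): step: R->3, L=0; F->plug->F->R->G->L->E->refl->G->L'->C->R'->D->plug->D
Char 5 ('E'): step: R->4, L=0; E->plug->E->R->F->L->D->refl->A->L'->E->R'->G->plug->G
Final: ciphertext=GAEDG, RIGHT=4, LEFT=0

Answer: GAEDG 4 0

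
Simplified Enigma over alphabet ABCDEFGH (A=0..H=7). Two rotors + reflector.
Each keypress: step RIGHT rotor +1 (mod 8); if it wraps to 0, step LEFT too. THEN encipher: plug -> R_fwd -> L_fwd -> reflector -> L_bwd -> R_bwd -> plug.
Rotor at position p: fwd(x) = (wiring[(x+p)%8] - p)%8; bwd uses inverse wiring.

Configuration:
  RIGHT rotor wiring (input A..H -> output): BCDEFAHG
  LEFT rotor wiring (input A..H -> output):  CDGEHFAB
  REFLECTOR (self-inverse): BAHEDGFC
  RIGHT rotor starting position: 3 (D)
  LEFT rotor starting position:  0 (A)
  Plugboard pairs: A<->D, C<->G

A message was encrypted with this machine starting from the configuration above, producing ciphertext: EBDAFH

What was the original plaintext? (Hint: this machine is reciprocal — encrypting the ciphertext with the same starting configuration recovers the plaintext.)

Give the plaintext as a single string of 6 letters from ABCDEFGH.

Char 1 ('E'): step: R->4, L=0; E->plug->E->R->F->L->F->refl->G->L'->C->R'->D->plug->A
Char 2 ('B'): step: R->5, L=0; B->plug->B->R->C->L->G->refl->F->L'->F->R'->E->plug->E
Char 3 ('D'): step: R->6, L=0; D->plug->A->R->B->L->D->refl->E->L'->D->R'->C->plug->G
Char 4 ('A'): step: R->7, L=0; A->plug->D->R->E->L->H->refl->C->L'->A->R'->H->plug->H
Char 5 ('F'): step: R->0, L->1 (L advanced); F->plug->F->R->A->L->C->refl->H->L'->F->R'->E->plug->E
Char 6 ('H'): step: R->1, L=1; H->plug->H->R->A->L->C->refl->H->L'->F->R'->G->plug->C

Answer: AEGHEC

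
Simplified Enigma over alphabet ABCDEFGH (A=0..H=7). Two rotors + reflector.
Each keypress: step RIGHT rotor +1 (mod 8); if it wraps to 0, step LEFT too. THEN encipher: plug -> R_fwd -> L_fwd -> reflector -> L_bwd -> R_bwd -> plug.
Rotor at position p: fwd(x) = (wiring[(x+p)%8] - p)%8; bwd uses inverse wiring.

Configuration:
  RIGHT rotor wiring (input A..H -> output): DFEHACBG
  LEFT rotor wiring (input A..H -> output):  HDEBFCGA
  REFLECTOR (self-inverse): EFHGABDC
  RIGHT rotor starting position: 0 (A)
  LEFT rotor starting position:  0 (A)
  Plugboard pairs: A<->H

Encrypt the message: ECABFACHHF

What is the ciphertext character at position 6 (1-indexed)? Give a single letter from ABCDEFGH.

Char 1 ('E'): step: R->1, L=0; E->plug->E->R->B->L->D->refl->G->L'->G->R'->C->plug->C
Char 2 ('C'): step: R->2, L=0; C->plug->C->R->G->L->G->refl->D->L'->B->R'->G->plug->G
Char 3 ('A'): step: R->3, L=0; A->plug->H->R->B->L->D->refl->G->L'->G->R'->D->plug->D
Char 4 ('B'): step: R->4, L=0; B->plug->B->R->G->L->G->refl->D->L'->B->R'->F->plug->F
Char 5 ('F'): step: R->5, L=0; F->plug->F->R->H->L->A->refl->E->L'->C->R'->G->plug->G
Char 6 ('A'): step: R->6, L=0; A->plug->H->R->E->L->F->refl->B->L'->D->R'->A->plug->H

H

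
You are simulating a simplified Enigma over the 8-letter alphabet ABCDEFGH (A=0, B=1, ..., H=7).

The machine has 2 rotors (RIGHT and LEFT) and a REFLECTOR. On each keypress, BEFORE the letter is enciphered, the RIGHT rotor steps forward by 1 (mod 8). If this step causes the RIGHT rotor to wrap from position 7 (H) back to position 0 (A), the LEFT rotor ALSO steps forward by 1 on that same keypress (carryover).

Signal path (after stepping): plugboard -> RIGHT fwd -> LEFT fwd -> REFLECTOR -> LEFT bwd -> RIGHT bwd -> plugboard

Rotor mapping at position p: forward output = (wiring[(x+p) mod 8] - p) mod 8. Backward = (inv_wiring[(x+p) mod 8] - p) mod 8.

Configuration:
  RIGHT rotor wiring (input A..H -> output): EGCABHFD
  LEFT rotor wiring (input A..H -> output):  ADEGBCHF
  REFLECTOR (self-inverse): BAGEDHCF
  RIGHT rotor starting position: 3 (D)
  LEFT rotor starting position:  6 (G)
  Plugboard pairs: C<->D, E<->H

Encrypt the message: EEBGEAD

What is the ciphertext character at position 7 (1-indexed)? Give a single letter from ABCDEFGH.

Char 1 ('E'): step: R->4, L=6; E->plug->H->R->E->L->G->refl->C->L'->C->R'->F->plug->F
Char 2 ('E'): step: R->5, L=6; E->plug->H->R->E->L->G->refl->C->L'->C->R'->A->plug->A
Char 3 ('B'): step: R->6, L=6; B->plug->B->R->F->L->A->refl->B->L'->A->R'->D->plug->C
Char 4 ('G'): step: R->7, L=6; G->plug->G->R->A->L->B->refl->A->L'->F->R'->B->plug->B
Char 5 ('E'): step: R->0, L->7 (L advanced); E->plug->H->R->D->L->F->refl->H->L'->E->R'->A->plug->A
Char 6 ('A'): step: R->1, L=7; A->plug->A->R->F->L->C->refl->G->L'->A->R'->D->plug->C
Char 7 ('D'): step: R->2, L=7; D->plug->C->R->H->L->A->refl->B->L'->B->R'->F->plug->F

F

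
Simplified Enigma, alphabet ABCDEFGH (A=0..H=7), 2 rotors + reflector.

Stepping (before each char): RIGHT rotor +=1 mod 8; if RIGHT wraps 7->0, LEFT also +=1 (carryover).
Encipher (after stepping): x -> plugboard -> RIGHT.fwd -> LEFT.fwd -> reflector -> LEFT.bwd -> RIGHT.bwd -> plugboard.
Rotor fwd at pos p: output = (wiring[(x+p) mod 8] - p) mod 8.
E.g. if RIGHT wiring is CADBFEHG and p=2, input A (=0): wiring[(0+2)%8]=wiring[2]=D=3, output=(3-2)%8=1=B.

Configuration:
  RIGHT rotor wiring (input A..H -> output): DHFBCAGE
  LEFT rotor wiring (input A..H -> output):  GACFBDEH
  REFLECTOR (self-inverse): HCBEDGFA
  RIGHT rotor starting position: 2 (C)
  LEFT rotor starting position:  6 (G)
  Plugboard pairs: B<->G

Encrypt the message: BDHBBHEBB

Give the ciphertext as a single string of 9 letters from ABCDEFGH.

Answer: AEEGFGGCG

Derivation:
Char 1 ('B'): step: R->3, L=6; B->plug->G->R->E->L->E->refl->D->L'->G->R'->A->plug->A
Char 2 ('D'): step: R->4, L=6; D->plug->D->R->A->L->G->refl->F->L'->H->R'->E->plug->E
Char 3 ('H'): step: R->5, L=6; H->plug->H->R->F->L->H->refl->A->L'->C->R'->E->plug->E
Char 4 ('B'): step: R->6, L=6; B->plug->G->R->E->L->E->refl->D->L'->G->R'->B->plug->G
Char 5 ('B'): step: R->7, L=6; B->plug->G->R->B->L->B->refl->C->L'->D->R'->F->plug->F
Char 6 ('H'): step: R->0, L->7 (L advanced); H->plug->H->R->E->L->G->refl->F->L'->H->R'->B->plug->G
Char 7 ('E'): step: R->1, L=7; E->plug->E->R->H->L->F->refl->G->L'->E->R'->B->plug->G
Char 8 ('B'): step: R->2, L=7; B->plug->G->R->B->L->H->refl->A->L'->A->R'->C->plug->C
Char 9 ('B'): step: R->3, L=7; B->plug->G->R->E->L->G->refl->F->L'->H->R'->B->plug->G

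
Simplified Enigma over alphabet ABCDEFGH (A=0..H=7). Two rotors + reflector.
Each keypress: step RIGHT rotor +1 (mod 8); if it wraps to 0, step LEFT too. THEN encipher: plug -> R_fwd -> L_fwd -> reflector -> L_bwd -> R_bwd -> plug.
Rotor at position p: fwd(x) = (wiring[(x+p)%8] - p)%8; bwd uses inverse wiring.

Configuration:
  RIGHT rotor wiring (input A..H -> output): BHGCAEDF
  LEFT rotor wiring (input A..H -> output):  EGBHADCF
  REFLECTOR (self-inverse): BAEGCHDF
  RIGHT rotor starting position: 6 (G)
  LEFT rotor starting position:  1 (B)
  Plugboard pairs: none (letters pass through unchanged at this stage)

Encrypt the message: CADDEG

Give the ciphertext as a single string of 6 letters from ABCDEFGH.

Char 1 ('C'): step: R->7, L=1; C->plug->C->R->A->L->F->refl->H->L'->D->R'->E->plug->E
Char 2 ('A'): step: R->0, L->2 (L advanced); A->plug->A->R->B->L->F->refl->H->L'->A->R'->E->plug->E
Char 3 ('D'): step: R->1, L=2; D->plug->D->R->H->L->E->refl->C->L'->G->R'->A->plug->A
Char 4 ('D'): step: R->2, L=2; D->plug->D->R->C->L->G->refl->D->L'->F->R'->H->plug->H
Char 5 ('E'): step: R->3, L=2; E->plug->E->R->C->L->G->refl->D->L'->F->R'->B->plug->B
Char 6 ('G'): step: R->4, L=2; G->plug->G->R->C->L->G->refl->D->L'->F->R'->E->plug->E

Answer: EEAHBE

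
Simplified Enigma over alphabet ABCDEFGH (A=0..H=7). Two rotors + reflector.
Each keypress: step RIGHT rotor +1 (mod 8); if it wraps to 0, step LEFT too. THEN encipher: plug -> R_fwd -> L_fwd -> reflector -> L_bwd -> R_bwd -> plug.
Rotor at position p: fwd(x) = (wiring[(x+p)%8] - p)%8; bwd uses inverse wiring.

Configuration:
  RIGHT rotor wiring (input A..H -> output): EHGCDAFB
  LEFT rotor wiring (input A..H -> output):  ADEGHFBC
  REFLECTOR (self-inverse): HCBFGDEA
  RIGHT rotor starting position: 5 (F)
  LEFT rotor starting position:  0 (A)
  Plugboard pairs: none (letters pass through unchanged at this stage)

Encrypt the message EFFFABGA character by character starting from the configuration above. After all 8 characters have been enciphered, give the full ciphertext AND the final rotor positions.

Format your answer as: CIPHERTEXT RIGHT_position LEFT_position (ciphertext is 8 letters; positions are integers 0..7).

Answer: FCCHEECC 5 1

Derivation:
Char 1 ('E'): step: R->6, L=0; E->plug->E->R->A->L->A->refl->H->L'->E->R'->F->plug->F
Char 2 ('F'): step: R->7, L=0; F->plug->F->R->E->L->H->refl->A->L'->A->R'->C->plug->C
Char 3 ('F'): step: R->0, L->1 (L advanced); F->plug->F->R->A->L->C->refl->B->L'->G->R'->C->plug->C
Char 4 ('F'): step: R->1, L=1; F->plug->F->R->E->L->E->refl->G->L'->D->R'->H->plug->H
Char 5 ('A'): step: R->2, L=1; A->plug->A->R->E->L->E->refl->G->L'->D->R'->E->plug->E
Char 6 ('B'): step: R->3, L=1; B->plug->B->R->A->L->C->refl->B->L'->G->R'->E->plug->E
Char 7 ('G'): step: R->4, L=1; G->plug->G->R->C->L->F->refl->D->L'->B->R'->C->plug->C
Char 8 ('A'): step: R->5, L=1; A->plug->A->R->D->L->G->refl->E->L'->E->R'->C->plug->C
Final: ciphertext=FCCHEECC, RIGHT=5, LEFT=1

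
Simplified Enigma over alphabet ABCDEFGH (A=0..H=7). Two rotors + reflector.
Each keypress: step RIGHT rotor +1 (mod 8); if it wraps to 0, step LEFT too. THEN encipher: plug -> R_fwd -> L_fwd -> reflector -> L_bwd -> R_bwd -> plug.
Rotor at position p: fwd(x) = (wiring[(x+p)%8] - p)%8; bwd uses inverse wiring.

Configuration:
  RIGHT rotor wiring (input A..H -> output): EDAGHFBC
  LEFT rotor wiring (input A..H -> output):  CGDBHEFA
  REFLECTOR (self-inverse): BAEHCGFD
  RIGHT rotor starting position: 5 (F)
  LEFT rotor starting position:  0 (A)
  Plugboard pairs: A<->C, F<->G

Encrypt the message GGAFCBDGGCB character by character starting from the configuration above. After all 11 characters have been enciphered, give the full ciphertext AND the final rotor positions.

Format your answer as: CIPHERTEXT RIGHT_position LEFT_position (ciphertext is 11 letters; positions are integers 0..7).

Char 1 ('G'): step: R->6, L=0; G->plug->F->R->A->L->C->refl->E->L'->F->R'->D->plug->D
Char 2 ('G'): step: R->7, L=0; G->plug->F->R->A->L->C->refl->E->L'->F->R'->B->plug->B
Char 3 ('A'): step: R->0, L->1 (L advanced); A->plug->C->R->A->L->F->refl->G->L'->D->R'->B->plug->B
Char 4 ('F'): step: R->1, L=1; F->plug->G->R->B->L->C->refl->E->L'->F->R'->C->plug->A
Char 5 ('C'): step: R->2, L=1; C->plug->A->R->G->L->H->refl->D->L'->E->R'->B->plug->B
Char 6 ('B'): step: R->3, L=1; B->plug->B->R->E->L->D->refl->H->L'->G->R'->D->plug->D
Char 7 ('D'): step: R->4, L=1; D->plug->D->R->G->L->H->refl->D->L'->E->R'->G->plug->F
Char 8 ('G'): step: R->5, L=1; G->plug->F->R->D->L->G->refl->F->L'->A->R'->A->plug->C
Char 9 ('G'): step: R->6, L=1; G->plug->F->R->A->L->F->refl->G->L'->D->R'->A->plug->C
Char 10 ('C'): step: R->7, L=1; C->plug->A->R->D->L->G->refl->F->L'->A->R'->F->plug->G
Char 11 ('B'): step: R->0, L->2 (L advanced); B->plug->B->R->D->L->C->refl->E->L'->H->R'->E->plug->E
Final: ciphertext=DBBABDFCCGE, RIGHT=0, LEFT=2

Answer: DBBABDFCCGE 0 2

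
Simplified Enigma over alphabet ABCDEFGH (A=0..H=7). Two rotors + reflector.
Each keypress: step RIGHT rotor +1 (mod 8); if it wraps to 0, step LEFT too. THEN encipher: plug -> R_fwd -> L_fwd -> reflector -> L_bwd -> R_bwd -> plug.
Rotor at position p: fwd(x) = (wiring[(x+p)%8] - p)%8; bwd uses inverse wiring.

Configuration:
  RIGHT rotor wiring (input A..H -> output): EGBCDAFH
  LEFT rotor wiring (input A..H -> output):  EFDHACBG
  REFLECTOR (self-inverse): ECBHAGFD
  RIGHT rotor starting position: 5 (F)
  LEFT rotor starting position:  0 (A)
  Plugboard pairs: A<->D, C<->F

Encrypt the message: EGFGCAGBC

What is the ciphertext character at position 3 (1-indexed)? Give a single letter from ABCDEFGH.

Char 1 ('E'): step: R->6, L=0; E->plug->E->R->D->L->H->refl->D->L'->C->R'->H->plug->H
Char 2 ('G'): step: R->7, L=0; G->plug->G->R->B->L->F->refl->G->L'->H->R'->C->plug->F
Char 3 ('F'): step: R->0, L->1 (L advanced); F->plug->C->R->B->L->C->refl->B->L'->E->R'->A->plug->D

D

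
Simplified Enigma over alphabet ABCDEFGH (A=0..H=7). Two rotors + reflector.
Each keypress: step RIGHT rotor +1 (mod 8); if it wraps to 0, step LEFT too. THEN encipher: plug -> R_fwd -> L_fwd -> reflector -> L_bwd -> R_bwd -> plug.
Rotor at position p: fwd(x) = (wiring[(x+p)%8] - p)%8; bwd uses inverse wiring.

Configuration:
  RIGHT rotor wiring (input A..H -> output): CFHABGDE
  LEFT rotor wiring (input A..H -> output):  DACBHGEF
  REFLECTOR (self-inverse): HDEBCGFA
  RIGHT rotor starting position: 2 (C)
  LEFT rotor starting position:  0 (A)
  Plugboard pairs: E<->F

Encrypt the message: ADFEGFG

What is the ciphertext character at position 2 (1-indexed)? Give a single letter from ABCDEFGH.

Char 1 ('A'): step: R->3, L=0; A->plug->A->R->F->L->G->refl->F->L'->H->R'->F->plug->E
Char 2 ('D'): step: R->4, L=0; D->plug->D->R->A->L->D->refl->B->L'->D->R'->G->plug->G

G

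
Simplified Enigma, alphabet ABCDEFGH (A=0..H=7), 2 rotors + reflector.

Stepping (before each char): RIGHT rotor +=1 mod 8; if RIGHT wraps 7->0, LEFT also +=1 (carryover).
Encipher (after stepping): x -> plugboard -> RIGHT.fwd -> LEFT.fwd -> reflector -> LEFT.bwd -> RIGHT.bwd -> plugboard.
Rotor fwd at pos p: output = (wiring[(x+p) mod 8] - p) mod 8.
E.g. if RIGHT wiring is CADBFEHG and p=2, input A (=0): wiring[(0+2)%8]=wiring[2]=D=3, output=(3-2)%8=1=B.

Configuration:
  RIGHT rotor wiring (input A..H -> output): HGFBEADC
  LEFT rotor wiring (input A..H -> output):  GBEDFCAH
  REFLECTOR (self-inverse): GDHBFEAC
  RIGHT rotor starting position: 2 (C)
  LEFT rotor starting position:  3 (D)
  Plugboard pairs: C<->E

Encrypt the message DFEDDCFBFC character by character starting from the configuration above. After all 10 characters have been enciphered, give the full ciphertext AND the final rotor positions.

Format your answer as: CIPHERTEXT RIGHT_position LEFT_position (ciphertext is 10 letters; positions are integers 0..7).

Answer: AGHGBAAHCA 4 4

Derivation:
Char 1 ('D'): step: R->3, L=3; D->plug->D->R->A->L->A->refl->G->L'->G->R'->A->plug->A
Char 2 ('F'): step: R->4, L=3; F->plug->F->R->C->L->H->refl->C->L'->B->R'->G->plug->G
Char 3 ('E'): step: R->5, L=3; E->plug->C->R->F->L->D->refl->B->L'->H->R'->H->plug->H
Char 4 ('D'): step: R->6, L=3; D->plug->D->R->A->L->A->refl->G->L'->G->R'->G->plug->G
Char 5 ('D'): step: R->7, L=3; D->plug->D->R->G->L->G->refl->A->L'->A->R'->B->plug->B
Char 6 ('C'): step: R->0, L->4 (L advanced); C->plug->E->R->E->L->C->refl->H->L'->H->R'->A->plug->A
Char 7 ('F'): step: R->1, L=4; F->plug->F->R->C->L->E->refl->F->L'->F->R'->A->plug->A
Char 8 ('B'): step: R->2, L=4; B->plug->B->R->H->L->H->refl->C->L'->E->R'->H->plug->H
Char 9 ('F'): step: R->3, L=4; F->plug->F->R->E->L->C->refl->H->L'->H->R'->E->plug->C
Char 10 ('C'): step: R->4, L=4; C->plug->E->R->D->L->D->refl->B->L'->A->R'->A->plug->A
Final: ciphertext=AGHGBAAHCA, RIGHT=4, LEFT=4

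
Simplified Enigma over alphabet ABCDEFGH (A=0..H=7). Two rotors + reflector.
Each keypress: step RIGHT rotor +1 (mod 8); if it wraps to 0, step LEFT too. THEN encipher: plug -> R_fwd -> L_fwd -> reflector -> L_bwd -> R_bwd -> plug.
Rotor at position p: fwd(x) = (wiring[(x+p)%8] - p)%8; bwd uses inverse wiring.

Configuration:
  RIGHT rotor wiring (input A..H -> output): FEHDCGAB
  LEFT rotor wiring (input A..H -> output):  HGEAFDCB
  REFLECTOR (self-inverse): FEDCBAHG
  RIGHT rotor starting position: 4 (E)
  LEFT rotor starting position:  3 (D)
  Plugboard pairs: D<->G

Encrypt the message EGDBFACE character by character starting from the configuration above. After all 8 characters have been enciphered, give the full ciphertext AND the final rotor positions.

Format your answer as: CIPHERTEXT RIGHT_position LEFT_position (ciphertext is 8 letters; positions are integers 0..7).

Answer: HECADGEB 4 4

Derivation:
Char 1 ('E'): step: R->5, L=3; E->plug->E->R->H->L->B->refl->E->L'->F->R'->H->plug->H
Char 2 ('G'): step: R->6, L=3; G->plug->D->R->G->L->D->refl->C->L'->B->R'->E->plug->E
Char 3 ('D'): step: R->7, L=3; D->plug->G->R->H->L->B->refl->E->L'->F->R'->C->plug->C
Char 4 ('B'): step: R->0, L->4 (L advanced); B->plug->B->R->E->L->D->refl->C->L'->F->R'->A->plug->A
Char 5 ('F'): step: R->1, L=4; F->plug->F->R->H->L->E->refl->B->L'->A->R'->G->plug->D
Char 6 ('A'): step: R->2, L=4; A->plug->A->R->F->L->C->refl->D->L'->E->R'->D->plug->G
Char 7 ('C'): step: R->3, L=4; C->plug->C->R->D->L->F->refl->A->L'->G->R'->E->plug->E
Char 8 ('E'): step: R->4, L=4; E->plug->E->R->B->L->H->refl->G->L'->C->R'->B->plug->B
Final: ciphertext=HECADGEB, RIGHT=4, LEFT=4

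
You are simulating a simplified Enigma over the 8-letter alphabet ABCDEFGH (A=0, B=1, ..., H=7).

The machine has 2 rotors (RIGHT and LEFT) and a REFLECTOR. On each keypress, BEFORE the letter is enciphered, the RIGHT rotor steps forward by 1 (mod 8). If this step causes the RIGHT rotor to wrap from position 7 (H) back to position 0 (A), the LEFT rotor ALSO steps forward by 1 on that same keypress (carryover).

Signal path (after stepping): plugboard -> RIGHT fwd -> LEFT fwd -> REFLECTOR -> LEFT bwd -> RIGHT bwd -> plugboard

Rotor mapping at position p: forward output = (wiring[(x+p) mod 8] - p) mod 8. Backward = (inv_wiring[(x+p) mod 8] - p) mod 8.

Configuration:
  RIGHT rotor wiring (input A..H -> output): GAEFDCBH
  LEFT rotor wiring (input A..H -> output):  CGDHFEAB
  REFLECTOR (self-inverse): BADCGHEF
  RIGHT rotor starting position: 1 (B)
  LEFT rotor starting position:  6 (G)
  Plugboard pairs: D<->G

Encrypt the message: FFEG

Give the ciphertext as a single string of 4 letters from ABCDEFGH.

Answer: BDAD

Derivation:
Char 1 ('F'): step: R->2, L=6; F->plug->F->R->F->L->B->refl->A->L'->D->R'->B->plug->B
Char 2 ('F'): step: R->3, L=6; F->plug->F->R->D->L->A->refl->B->L'->F->R'->G->plug->D
Char 3 ('E'): step: R->4, L=6; E->plug->E->R->C->L->E->refl->G->L'->H->R'->A->plug->A
Char 4 ('G'): step: R->5, L=6; G->plug->D->R->B->L->D->refl->C->L'->A->R'->G->plug->D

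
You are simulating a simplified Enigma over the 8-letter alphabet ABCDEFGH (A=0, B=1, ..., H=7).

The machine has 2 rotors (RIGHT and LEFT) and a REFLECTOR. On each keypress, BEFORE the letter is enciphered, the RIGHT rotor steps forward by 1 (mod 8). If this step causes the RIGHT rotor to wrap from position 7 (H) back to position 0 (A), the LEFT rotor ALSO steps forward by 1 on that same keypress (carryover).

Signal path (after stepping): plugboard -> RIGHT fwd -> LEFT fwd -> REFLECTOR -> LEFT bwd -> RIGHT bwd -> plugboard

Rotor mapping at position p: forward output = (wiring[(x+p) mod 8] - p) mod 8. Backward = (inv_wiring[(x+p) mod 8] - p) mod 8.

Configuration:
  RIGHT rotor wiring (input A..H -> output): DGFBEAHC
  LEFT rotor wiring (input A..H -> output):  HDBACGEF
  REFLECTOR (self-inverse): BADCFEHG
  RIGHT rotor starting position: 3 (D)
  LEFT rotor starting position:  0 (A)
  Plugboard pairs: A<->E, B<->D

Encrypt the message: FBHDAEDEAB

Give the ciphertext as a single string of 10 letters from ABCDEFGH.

Answer: CHFGDCCBFG

Derivation:
Char 1 ('F'): step: R->4, L=0; F->plug->F->R->C->L->B->refl->A->L'->D->R'->C->plug->C
Char 2 ('B'): step: R->5, L=0; B->plug->D->R->G->L->E->refl->F->L'->H->R'->H->plug->H
Char 3 ('H'): step: R->6, L=0; H->plug->H->R->C->L->B->refl->A->L'->D->R'->F->plug->F
Char 4 ('D'): step: R->7, L=0; D->plug->B->R->E->L->C->refl->D->L'->B->R'->G->plug->G
Char 5 ('A'): step: R->0, L->1 (L advanced); A->plug->E->R->E->L->F->refl->E->L'->G->R'->B->plug->D
Char 6 ('E'): step: R->1, L=1; E->plug->A->R->F->L->D->refl->C->L'->A->R'->C->plug->C
Char 7 ('D'): step: R->2, L=1; D->plug->B->R->H->L->G->refl->H->L'->C->R'->C->plug->C
Char 8 ('E'): step: R->3, L=1; E->plug->A->R->G->L->E->refl->F->L'->E->R'->D->plug->B
Char 9 ('A'): step: R->4, L=1; A->plug->E->R->H->L->G->refl->H->L'->C->R'->F->plug->F
Char 10 ('B'): step: R->5, L=1; B->plug->D->R->G->L->E->refl->F->L'->E->R'->G->plug->G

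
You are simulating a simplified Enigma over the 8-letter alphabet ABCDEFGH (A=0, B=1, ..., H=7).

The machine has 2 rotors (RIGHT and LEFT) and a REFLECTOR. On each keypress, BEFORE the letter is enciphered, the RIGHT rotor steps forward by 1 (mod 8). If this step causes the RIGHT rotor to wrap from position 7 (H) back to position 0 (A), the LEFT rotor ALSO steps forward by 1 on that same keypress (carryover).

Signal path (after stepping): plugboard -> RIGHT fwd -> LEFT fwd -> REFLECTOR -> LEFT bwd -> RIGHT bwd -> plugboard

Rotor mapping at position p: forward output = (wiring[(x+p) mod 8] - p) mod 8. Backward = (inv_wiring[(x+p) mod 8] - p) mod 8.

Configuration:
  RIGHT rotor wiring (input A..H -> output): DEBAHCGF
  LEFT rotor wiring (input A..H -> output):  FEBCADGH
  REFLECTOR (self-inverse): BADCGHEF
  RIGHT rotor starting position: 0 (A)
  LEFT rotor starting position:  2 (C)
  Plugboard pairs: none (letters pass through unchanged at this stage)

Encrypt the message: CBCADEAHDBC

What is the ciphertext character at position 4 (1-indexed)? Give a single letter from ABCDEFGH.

Char 1 ('C'): step: R->1, L=2; C->plug->C->R->H->L->C->refl->D->L'->G->R'->D->plug->D
Char 2 ('B'): step: R->2, L=2; B->plug->B->R->G->L->D->refl->C->L'->H->R'->A->plug->A
Char 3 ('C'): step: R->3, L=2; C->plug->C->R->H->L->C->refl->D->L'->G->R'->H->plug->H
Char 4 ('A'): step: R->4, L=2; A->plug->A->R->D->L->B->refl->A->L'->B->R'->D->plug->D

D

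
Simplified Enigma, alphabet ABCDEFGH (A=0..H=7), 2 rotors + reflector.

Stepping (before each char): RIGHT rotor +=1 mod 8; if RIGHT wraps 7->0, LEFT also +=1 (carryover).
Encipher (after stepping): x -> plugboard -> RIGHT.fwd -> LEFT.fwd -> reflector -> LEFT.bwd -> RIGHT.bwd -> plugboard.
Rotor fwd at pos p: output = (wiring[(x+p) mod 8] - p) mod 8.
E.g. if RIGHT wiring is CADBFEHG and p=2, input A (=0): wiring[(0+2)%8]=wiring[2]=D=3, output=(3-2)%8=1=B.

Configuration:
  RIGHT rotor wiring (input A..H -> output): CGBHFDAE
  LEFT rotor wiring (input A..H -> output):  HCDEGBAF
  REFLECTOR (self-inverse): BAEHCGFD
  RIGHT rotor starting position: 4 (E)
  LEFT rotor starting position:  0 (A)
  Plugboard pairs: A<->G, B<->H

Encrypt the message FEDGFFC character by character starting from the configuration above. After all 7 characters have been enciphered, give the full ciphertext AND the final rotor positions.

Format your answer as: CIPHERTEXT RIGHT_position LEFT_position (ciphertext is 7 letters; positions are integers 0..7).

Char 1 ('F'): step: R->5, L=0; F->plug->F->R->E->L->G->refl->F->L'->H->R'->C->plug->C
Char 2 ('E'): step: R->6, L=0; E->plug->E->R->D->L->E->refl->C->L'->B->R'->F->plug->F
Char 3 ('D'): step: R->7, L=0; D->plug->D->R->C->L->D->refl->H->L'->A->R'->E->plug->E
Char 4 ('G'): step: R->0, L->1 (L advanced); G->plug->A->R->C->L->D->refl->H->L'->F->R'->E->plug->E
Char 5 ('F'): step: R->1, L=1; F->plug->F->R->H->L->G->refl->F->L'->D->R'->G->plug->A
Char 6 ('F'): step: R->2, L=1; F->plug->F->R->C->L->D->refl->H->L'->F->R'->B->plug->H
Char 7 ('C'): step: R->3, L=1; C->plug->C->R->A->L->B->refl->A->L'->E->R'->A->plug->G
Final: ciphertext=CFEEAHG, RIGHT=3, LEFT=1

Answer: CFEEAHG 3 1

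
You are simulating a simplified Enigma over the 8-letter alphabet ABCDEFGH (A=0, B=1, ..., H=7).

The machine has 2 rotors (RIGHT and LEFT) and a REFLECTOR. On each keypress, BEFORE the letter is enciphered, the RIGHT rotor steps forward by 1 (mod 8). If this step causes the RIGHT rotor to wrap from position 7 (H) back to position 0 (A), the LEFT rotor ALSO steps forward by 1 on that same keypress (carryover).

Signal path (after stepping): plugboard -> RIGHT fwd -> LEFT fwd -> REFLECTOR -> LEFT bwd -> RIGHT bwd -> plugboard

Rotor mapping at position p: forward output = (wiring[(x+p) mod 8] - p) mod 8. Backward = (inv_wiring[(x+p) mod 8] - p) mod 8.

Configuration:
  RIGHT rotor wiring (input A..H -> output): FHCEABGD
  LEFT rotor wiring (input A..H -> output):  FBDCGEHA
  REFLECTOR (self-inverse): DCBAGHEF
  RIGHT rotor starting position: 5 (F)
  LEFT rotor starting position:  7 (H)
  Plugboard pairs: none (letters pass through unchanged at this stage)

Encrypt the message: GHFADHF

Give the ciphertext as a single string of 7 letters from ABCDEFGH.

Answer: AAHEBFE

Derivation:
Char 1 ('G'): step: R->6, L=7; G->plug->G->R->C->L->C->refl->B->L'->A->R'->A->plug->A
Char 2 ('H'): step: R->7, L=7; H->plug->H->R->H->L->A->refl->D->L'->E->R'->A->plug->A
Char 3 ('F'): step: R->0, L->0 (L advanced); F->plug->F->R->B->L->B->refl->C->L'->D->R'->H->plug->H
Char 4 ('A'): step: R->1, L=0; A->plug->A->R->G->L->H->refl->F->L'->A->R'->E->plug->E
Char 5 ('D'): step: R->2, L=0; D->plug->D->R->H->L->A->refl->D->L'->C->R'->B->plug->B
Char 6 ('H'): step: R->3, L=0; H->plug->H->R->H->L->A->refl->D->L'->C->R'->F->plug->F
Char 7 ('F'): step: R->4, L=0; F->plug->F->R->D->L->C->refl->B->L'->B->R'->E->plug->E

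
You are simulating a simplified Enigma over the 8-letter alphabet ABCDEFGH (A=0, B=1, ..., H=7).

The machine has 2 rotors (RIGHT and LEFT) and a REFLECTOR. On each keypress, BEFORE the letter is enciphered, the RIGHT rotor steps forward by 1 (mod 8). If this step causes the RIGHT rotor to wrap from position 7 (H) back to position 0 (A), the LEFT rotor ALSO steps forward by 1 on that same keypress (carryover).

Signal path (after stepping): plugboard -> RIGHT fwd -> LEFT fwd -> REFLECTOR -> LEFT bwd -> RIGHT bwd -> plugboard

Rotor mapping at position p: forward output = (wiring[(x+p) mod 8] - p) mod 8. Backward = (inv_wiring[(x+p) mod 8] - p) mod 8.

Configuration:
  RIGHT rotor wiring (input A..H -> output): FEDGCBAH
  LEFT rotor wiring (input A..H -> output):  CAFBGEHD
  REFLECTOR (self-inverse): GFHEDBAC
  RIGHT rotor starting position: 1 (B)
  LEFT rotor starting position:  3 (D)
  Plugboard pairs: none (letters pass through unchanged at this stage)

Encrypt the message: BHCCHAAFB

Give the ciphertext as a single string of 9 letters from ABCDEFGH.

Char 1 ('B'): step: R->2, L=3; B->plug->B->R->E->L->A->refl->G->L'->A->R'->C->plug->C
Char 2 ('H'): step: R->3, L=3; H->plug->H->R->A->L->G->refl->A->L'->E->R'->E->plug->E
Char 3 ('C'): step: R->4, L=3; C->plug->C->R->E->L->A->refl->G->L'->A->R'->F->plug->F
Char 4 ('C'): step: R->5, L=3; C->plug->C->R->C->L->B->refl->F->L'->G->R'->F->plug->F
Char 5 ('H'): step: R->6, L=3; H->plug->H->R->D->L->E->refl->D->L'->B->R'->B->plug->B
Char 6 ('A'): step: R->7, L=3; A->plug->A->R->A->L->G->refl->A->L'->E->R'->D->plug->D
Char 7 ('A'): step: R->0, L->4 (L advanced); A->plug->A->R->F->L->E->refl->D->L'->C->R'->E->plug->E
Char 8 ('F'): step: R->1, L=4; F->plug->F->R->H->L->F->refl->B->L'->G->R'->G->plug->G
Char 9 ('B'): step: R->2, L=4; B->plug->B->R->E->L->G->refl->A->L'->B->R'->A->plug->A

Answer: CEFFBDEGA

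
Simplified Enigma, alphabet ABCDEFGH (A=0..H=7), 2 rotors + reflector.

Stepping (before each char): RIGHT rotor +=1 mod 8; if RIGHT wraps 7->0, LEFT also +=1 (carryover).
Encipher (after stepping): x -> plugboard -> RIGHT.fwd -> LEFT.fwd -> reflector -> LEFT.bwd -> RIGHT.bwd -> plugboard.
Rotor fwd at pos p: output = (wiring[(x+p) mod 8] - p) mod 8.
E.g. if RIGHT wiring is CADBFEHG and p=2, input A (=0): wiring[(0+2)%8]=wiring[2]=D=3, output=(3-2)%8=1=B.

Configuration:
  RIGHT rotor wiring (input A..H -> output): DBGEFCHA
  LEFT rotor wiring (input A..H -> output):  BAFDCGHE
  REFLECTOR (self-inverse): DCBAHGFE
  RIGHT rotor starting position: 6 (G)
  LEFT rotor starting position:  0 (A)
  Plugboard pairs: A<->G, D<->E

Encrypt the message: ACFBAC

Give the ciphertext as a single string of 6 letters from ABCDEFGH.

Char 1 ('A'): step: R->7, L=0; A->plug->G->R->D->L->D->refl->A->L'->B->R'->A->plug->G
Char 2 ('C'): step: R->0, L->1 (L advanced); C->plug->C->R->G->L->D->refl->A->L'->H->R'->G->plug->A
Char 3 ('F'): step: R->1, L=1; F->plug->F->R->G->L->D->refl->A->L'->H->R'->G->plug->A
Char 4 ('B'): step: R->2, L=1; B->plug->B->R->C->L->C->refl->B->L'->D->R'->C->plug->C
Char 5 ('A'): step: R->3, L=1; A->plug->G->R->G->L->D->refl->A->L'->H->R'->C->plug->C
Char 6 ('C'): step: R->4, L=1; C->plug->C->R->D->L->B->refl->C->L'->C->R'->G->plug->A

Answer: GAACCA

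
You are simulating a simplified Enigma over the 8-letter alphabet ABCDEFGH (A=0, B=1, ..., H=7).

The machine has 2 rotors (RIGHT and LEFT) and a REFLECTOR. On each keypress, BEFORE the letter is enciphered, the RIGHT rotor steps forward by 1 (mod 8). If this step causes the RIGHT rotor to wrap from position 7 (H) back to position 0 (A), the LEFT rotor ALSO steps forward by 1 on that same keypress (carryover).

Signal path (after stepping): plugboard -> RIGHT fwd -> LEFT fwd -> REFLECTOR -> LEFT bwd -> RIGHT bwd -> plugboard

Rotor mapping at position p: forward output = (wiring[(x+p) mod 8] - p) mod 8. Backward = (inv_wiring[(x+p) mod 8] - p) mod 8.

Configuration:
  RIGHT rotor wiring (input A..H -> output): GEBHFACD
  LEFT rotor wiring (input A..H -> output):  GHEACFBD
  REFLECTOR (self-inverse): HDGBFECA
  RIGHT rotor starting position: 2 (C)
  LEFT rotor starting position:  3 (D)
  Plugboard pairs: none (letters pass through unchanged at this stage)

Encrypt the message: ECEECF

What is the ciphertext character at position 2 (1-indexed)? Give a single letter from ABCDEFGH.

Char 1 ('E'): step: R->3, L=3; E->plug->E->R->A->L->F->refl->E->L'->G->R'->H->plug->H
Char 2 ('C'): step: R->4, L=3; C->plug->C->R->G->L->E->refl->F->L'->A->R'->F->plug->F

F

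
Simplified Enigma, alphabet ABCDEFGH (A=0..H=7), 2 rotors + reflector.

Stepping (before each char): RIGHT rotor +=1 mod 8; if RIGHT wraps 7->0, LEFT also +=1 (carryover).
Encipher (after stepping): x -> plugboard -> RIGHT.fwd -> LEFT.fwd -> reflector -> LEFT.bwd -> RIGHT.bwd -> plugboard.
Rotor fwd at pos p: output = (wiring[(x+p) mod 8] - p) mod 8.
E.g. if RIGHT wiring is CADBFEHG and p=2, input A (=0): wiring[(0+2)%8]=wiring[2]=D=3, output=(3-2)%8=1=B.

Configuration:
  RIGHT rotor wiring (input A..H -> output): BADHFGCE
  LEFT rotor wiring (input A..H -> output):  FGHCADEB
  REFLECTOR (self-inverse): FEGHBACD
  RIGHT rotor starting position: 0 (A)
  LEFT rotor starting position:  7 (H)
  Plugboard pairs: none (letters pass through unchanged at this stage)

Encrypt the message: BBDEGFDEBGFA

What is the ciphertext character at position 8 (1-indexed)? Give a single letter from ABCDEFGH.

Char 1 ('B'): step: R->1, L=7; B->plug->B->R->C->L->H->refl->D->L'->E->R'->D->plug->D
Char 2 ('B'): step: R->2, L=7; B->plug->B->R->F->L->B->refl->E->L'->G->R'->H->plug->H
Char 3 ('D'): step: R->3, L=7; D->plug->D->R->H->L->F->refl->A->L'->D->R'->C->plug->C
Char 4 ('E'): step: R->4, L=7; E->plug->E->R->F->L->B->refl->E->L'->G->R'->C->plug->C
Char 5 ('G'): step: R->5, L=7; G->plug->G->R->C->L->H->refl->D->L'->E->R'->D->plug->D
Char 6 ('F'): step: R->6, L=7; F->plug->F->R->B->L->G->refl->C->L'->A->R'->H->plug->H
Char 7 ('D'): step: R->7, L=7; D->plug->D->R->E->L->D->refl->H->L'->C->R'->B->plug->B
Char 8 ('E'): step: R->0, L->0 (L advanced); E->plug->E->R->F->L->D->refl->H->L'->C->R'->G->plug->G

G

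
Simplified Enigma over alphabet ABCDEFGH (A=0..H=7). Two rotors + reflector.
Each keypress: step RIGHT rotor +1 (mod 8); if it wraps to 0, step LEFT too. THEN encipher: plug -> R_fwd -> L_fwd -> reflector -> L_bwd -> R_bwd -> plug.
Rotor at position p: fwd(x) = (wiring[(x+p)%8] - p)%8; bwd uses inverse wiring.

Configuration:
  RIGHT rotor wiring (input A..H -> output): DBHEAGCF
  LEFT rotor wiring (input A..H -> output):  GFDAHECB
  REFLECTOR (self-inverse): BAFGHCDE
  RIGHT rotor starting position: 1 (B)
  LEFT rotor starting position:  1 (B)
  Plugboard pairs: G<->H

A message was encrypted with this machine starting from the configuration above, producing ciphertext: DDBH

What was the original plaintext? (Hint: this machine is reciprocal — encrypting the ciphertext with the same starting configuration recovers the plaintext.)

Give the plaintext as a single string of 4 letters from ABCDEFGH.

Char 1 ('D'): step: R->2, L=1; D->plug->D->R->E->L->D->refl->G->L'->D->R'->F->plug->F
Char 2 ('D'): step: R->3, L=1; D->plug->D->R->H->L->F->refl->C->L'->B->R'->A->plug->A
Char 3 ('B'): step: R->4, L=1; B->plug->B->R->C->L->H->refl->E->L'->A->R'->H->plug->G
Char 4 ('H'): step: R->5, L=1; H->plug->G->R->H->L->F->refl->C->L'->B->R'->A->plug->A

Answer: FAGA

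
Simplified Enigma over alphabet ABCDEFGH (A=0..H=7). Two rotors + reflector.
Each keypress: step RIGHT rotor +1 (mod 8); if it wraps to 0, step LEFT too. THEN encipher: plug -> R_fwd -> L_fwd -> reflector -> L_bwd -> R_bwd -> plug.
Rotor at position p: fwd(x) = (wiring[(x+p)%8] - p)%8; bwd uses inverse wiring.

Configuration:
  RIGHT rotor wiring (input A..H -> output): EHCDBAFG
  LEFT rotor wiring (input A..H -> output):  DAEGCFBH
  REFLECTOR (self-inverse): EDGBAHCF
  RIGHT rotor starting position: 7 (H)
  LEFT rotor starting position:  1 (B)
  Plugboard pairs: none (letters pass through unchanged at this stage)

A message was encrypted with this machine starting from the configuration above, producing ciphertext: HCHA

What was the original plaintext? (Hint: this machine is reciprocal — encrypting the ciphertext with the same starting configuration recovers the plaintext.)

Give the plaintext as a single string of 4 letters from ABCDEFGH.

Char 1 ('H'): step: R->0, L->2 (L advanced); H->plug->H->R->G->L->B->refl->D->L'->D->R'->D->plug->D
Char 2 ('C'): step: R->1, L=2; C->plug->C->R->C->L->A->refl->E->L'->B->R'->B->plug->B
Char 3 ('H'): step: R->2, L=2; H->plug->H->R->F->L->F->refl->H->L'->E->R'->F->plug->F
Char 4 ('A'): step: R->3, L=2; A->plug->A->R->A->L->C->refl->G->L'->H->R'->H->plug->H

Answer: DBFH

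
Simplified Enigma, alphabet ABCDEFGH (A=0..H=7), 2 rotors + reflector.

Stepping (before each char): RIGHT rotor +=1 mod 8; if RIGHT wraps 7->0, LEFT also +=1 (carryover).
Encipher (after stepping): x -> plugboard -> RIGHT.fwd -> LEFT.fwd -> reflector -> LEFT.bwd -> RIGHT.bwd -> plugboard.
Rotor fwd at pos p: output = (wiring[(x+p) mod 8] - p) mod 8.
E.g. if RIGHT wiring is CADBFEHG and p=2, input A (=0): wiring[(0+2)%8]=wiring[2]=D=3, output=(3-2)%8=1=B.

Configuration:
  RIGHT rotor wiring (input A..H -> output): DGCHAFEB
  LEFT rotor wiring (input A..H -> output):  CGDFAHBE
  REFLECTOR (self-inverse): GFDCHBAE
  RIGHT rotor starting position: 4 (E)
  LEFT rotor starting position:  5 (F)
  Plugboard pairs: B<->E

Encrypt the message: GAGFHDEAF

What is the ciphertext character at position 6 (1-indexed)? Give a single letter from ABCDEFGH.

Char 1 ('G'): step: R->5, L=5; G->plug->G->R->C->L->H->refl->E->L'->B->R'->E->plug->B
Char 2 ('A'): step: R->6, L=5; A->plug->A->R->G->L->A->refl->G->L'->F->R'->C->plug->C
Char 3 ('G'): step: R->7, L=5; G->plug->G->R->G->L->A->refl->G->L'->F->R'->H->plug->H
Char 4 ('F'): step: R->0, L->6 (L advanced); F->plug->F->R->F->L->H->refl->E->L'->C->R'->C->plug->C
Char 5 ('H'): step: R->1, L=6; H->plug->H->R->C->L->E->refl->H->L'->F->R'->A->plug->A
Char 6 ('D'): step: R->2, L=6; D->plug->D->R->D->L->A->refl->G->L'->B->R'->G->plug->G

G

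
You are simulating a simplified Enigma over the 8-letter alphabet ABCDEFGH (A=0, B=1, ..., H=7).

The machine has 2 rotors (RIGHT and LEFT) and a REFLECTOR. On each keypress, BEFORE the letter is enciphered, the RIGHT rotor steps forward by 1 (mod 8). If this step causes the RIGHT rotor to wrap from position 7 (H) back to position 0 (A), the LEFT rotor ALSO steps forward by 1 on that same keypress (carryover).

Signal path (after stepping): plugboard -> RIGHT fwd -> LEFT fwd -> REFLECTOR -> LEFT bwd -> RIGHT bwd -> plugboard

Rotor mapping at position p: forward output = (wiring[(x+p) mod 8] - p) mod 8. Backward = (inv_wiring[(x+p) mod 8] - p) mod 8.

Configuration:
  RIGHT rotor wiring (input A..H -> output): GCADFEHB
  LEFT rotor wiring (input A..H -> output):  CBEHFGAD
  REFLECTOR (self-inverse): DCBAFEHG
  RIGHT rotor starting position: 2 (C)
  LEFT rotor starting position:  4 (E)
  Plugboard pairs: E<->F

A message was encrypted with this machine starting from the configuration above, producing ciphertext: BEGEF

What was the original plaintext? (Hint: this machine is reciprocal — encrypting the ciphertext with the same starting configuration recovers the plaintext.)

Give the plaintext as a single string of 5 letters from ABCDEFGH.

Answer: HHAFC

Derivation:
Char 1 ('B'): step: R->3, L=4; B->plug->B->R->C->L->E->refl->F->L'->F->R'->H->plug->H
Char 2 ('E'): step: R->4, L=4; E->plug->F->R->G->L->A->refl->D->L'->H->R'->H->plug->H
Char 3 ('G'): step: R->5, L=4; G->plug->G->R->G->L->A->refl->D->L'->H->R'->A->plug->A
Char 4 ('E'): step: R->6, L=4; E->plug->F->R->F->L->F->refl->E->L'->C->R'->E->plug->F
Char 5 ('F'): step: R->7, L=4; F->plug->E->R->E->L->G->refl->H->L'->D->R'->C->plug->C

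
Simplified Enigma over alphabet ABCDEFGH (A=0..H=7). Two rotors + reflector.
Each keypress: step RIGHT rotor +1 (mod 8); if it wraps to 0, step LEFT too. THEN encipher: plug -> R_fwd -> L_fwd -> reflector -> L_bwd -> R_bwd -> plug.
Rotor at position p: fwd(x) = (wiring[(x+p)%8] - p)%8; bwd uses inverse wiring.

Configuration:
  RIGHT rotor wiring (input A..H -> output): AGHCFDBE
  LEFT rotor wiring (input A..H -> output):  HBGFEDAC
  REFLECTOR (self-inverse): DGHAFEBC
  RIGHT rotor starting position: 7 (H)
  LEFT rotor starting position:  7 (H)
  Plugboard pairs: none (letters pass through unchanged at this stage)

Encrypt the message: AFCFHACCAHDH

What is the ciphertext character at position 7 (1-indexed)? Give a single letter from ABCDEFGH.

Char 1 ('A'): step: R->0, L->0 (L advanced); A->plug->A->R->A->L->H->refl->C->L'->H->R'->C->plug->C
Char 2 ('F'): step: R->1, L=0; F->plug->F->R->A->L->H->refl->C->L'->H->R'->H->plug->H
Char 3 ('C'): step: R->2, L=0; C->plug->C->R->D->L->F->refl->E->L'->E->R'->H->plug->H
Char 4 ('F'): step: R->3, L=0; F->plug->F->R->F->L->D->refl->A->L'->G->R'->D->plug->D
Char 5 ('H'): step: R->4, L=0; H->plug->H->R->G->L->A->refl->D->L'->F->R'->C->plug->C
Char 6 ('A'): step: R->5, L=0; A->plug->A->R->G->L->A->refl->D->L'->F->R'->G->plug->G
Char 7 ('C'): step: R->6, L=0; C->plug->C->R->C->L->G->refl->B->L'->B->R'->E->plug->E

E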